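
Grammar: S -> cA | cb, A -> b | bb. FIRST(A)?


Per alternative of A: FIRST(b) = {b}; FIRST(bb) = {b}
FIRST(A) = {b}


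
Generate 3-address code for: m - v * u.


Break into single-operator statements:
t1 = v * u
t2 = m - t1


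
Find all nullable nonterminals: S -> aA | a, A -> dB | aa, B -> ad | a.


A nonterminal is nullable iff some alternative derives ε (directly, or every symbol in it is nullable)
Nullable: {}


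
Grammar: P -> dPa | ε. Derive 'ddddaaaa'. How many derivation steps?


Derivation: P => dPa => ddPaa => dddPaaa => ddddPaaaa => ddddaaaa
Steps: 5


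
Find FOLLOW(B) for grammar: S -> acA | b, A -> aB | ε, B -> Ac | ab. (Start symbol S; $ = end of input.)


$ ∈ FOLLOW(S). For each A -> αBβ: add FIRST(β)\{ε} to FOLLOW(B); if β nullable, add FOLLOW(A).
FOLLOW(B) = {$, c}


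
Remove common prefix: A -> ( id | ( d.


Common prefix: '('
Factored: A -> ( A', A' -> id | d


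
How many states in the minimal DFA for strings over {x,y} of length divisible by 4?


Track length mod 4: states 0..3, accept at 0
Minimal DFA: 4 states


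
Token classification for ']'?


Pattern: delimiter/punctuation
Type: PUNCTUATION


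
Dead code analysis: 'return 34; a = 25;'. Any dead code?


statement follows a return and is unreachable
Dead: 'a = 25'


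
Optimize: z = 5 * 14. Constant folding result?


5 * 14 = 70 at compile time
Optimized: z = 70


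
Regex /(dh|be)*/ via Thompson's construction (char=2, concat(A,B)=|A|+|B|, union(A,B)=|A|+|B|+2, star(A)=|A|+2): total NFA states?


Syntax tree has 4 char leaf(s), 1 union(s), 1 star(s)
chars contribute 4×2 = 8; each union adds +2; each star adds +2
Total: 8 + 2 + 2 = 12 states


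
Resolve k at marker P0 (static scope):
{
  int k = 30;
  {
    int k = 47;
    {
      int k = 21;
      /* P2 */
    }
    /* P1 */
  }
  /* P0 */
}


k declared in the same block as P0
k = 30


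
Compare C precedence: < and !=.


'<' is relational (level 7); '!=' is equality (level 6)
Higher level binds tighter
'<' has higher precedence than '!='


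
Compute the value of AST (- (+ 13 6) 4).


Evaluate inner: (+ 13 6) = 19
Evaluate root: (- 19 4) = 15
Result: 15


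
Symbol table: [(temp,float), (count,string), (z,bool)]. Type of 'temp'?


Lookup 'temp' → type float


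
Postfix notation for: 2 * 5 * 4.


Left to right (same or higher precedence on left)
Postfix: 2 5 * 4 *


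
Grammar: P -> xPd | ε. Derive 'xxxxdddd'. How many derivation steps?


Derivation: P => xPd => xxPdd => xxxPddd => xxxxPdddd => xxxxdddd
Steps: 5


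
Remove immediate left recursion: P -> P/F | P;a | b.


Left-recursive alternatives: P/F, P;a; non-recursive: b
Introduce P': P -> bP', P' -> /FP' | ;aP' | ε


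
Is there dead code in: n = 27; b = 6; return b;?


n is assigned but never read
Dead: 'n = 27'


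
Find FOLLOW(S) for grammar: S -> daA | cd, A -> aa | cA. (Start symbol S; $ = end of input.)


$ ∈ FOLLOW(S). For each A -> αBβ: add FIRST(β)\{ε} to FOLLOW(B); if β nullable, add FOLLOW(A).
FOLLOW(S) = {$}


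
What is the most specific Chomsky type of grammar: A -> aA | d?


Right-linear: every RHS is a terminal or a terminal followed by one nonterminal
Classification: Type 3 (Regular)


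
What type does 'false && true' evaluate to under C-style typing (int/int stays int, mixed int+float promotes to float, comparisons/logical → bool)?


Operand types: bool && bool
Rule: logical operators take bool operands and yield bool
Result type: bool


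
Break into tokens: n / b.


Scan left to right, longest-match per lexeme
Tokens: ID(n), OP(/), ID(b)


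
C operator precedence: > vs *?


'*' is multiplicative (level 10); '>' is relational (level 7)
Higher level binds tighter
'*' has higher precedence than '>'


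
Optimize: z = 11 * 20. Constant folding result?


11 * 20 = 220 at compile time
Optimized: z = 220


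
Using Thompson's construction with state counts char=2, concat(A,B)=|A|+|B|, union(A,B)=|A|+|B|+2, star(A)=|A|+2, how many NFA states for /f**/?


Syntax tree has 1 char leaf(s), 0 union(s), 2 star(s)
chars contribute 1×2 = 2; each union adds +2; each star adds +2
Total: 2 + 0 + 4 = 6 states


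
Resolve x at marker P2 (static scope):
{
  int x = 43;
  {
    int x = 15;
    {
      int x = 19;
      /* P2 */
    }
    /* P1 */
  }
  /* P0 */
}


x declared in the same block as P2
x = 19


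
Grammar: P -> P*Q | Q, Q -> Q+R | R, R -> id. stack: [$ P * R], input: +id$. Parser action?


'R' (not preceded by Q+) is the handle for Q -> R
Action: reduce (Q -> R)


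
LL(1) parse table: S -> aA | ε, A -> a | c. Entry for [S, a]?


For [S, a]: 'a' ∈ FIRST(aA)
Entry: S -> aA


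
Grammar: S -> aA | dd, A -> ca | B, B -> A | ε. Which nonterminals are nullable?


A nonterminal is nullable iff some alternative derives ε (directly, or every symbol in it is nullable)
Nullable: {A, B}


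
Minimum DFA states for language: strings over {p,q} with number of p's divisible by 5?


Track (count of p) mod 5: states 0..4, accept at 0
Minimal DFA: 5 states


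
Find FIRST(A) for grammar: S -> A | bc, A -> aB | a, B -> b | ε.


Per alternative of A: FIRST(aB) = {a}; FIRST(a) = {a}
FIRST(A) = {a}


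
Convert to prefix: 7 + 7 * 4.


'*' binds tighter: tree is (+ 7 (* 7 4))
Prefix: + 7 * 7 4


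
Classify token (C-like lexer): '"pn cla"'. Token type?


Pattern: double-quoted sequence
Type: STRING_LITERAL


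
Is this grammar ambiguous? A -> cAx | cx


balanced c^n…x^n: each string has a unique parse
Unambiguous


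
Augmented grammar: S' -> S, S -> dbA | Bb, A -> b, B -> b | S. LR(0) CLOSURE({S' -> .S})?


Start: S' -> .S
For each item with dot before a nonterminal B, add B -> .γ for every B-production
Closure: [S' -> .S, S -> .dbA, S -> .Bb, B -> .b, B -> .S]


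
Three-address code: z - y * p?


Break into single-operator statements:
t1 = y * p
t2 = z - t1


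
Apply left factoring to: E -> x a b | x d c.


Common prefix: 'x'
Factored: E -> x E', E' -> a b | d c


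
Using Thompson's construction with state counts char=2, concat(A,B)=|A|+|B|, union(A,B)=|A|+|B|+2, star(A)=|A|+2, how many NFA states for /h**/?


Syntax tree has 1 char leaf(s), 0 union(s), 2 star(s)
chars contribute 1×2 = 2; each union adds +2; each star adds +2
Total: 2 + 0 + 4 = 6 states


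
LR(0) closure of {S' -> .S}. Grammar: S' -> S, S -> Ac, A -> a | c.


Start: S' -> .S
For each item with dot before a nonterminal B, add B -> .γ for every B-production
Closure: [S' -> .S, S -> .Ac, A -> .a, A -> .c]


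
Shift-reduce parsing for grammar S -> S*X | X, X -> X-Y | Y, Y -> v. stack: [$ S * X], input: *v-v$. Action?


handle 'S*X' on top; lookahead ∈ FOLLOW(S) = {*, $}
Action: reduce (S -> S*X)


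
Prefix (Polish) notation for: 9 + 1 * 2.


'*' binds tighter: tree is (+ 9 (* 1 2))
Prefix: + 9 * 1 2


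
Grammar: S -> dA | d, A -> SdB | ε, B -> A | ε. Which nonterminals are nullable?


A nonterminal is nullable iff some alternative derives ε (directly, or every symbol in it is nullable)
Nullable: {A, B}


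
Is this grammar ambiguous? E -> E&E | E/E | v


'v&v/v' has two parse trees (no precedence encoded between & and /)
Ambiguous


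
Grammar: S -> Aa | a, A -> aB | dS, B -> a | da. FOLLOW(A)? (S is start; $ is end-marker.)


$ ∈ FOLLOW(S). For each A -> αBβ: add FIRST(β)\{ε} to FOLLOW(B); if β nullable, add FOLLOW(A).
FOLLOW(A) = {a}


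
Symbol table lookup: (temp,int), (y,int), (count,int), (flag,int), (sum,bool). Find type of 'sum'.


Lookup 'sum' → type bool


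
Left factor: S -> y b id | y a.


Common prefix: 'y'
Factored: S -> y S', S' -> b id | a


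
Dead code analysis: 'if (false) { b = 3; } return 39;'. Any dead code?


condition is constant false, so the whole block is unreachable
Dead: 'if (false) { b = 3; }'


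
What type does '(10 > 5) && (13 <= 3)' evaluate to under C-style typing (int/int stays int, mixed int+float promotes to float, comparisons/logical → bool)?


Operand types: bool && bool
Rule: logical operators take bool operands and yield bool
Result type: bool


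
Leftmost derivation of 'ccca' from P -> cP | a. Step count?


Derivation: P => cP => ccP => cccP => ccca
Steps: 4


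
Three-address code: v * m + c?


Break into single-operator statements:
t1 = v * m
t2 = t1 + c


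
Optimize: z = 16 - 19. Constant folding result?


16 - 19 = -3 at compile time
Optimized: z = -3


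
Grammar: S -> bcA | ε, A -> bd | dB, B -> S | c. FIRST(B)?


Per alternative of B: FIRST(S) = {b, ε}; FIRST(c) = {c}
FIRST(B) = {b, c, ε}


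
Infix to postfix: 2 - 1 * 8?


* has higher precedence, evaluate 1*8 first
Postfix: 2 1 8 * -


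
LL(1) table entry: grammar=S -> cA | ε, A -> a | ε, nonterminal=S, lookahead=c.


For [S, c]: 'c' ∈ FIRST(cA)
Entry: S -> cA


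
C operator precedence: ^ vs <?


'<' is relational (level 7); '^' is bitwise XOR (level 4)
Higher level binds tighter
'<' has higher precedence than '^'


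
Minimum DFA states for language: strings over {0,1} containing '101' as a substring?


KMP-style automaton: 3 progress states + 1 absorbing accept = 4
Minimal DFA: 4 states


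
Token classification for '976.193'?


Pattern: digits with a decimal point
Type: FLOAT_LITERAL


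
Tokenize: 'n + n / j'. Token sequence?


Scan left to right, longest-match per lexeme
Tokens: ID(n), OP(+), ID(n), OP(/), ID(j)


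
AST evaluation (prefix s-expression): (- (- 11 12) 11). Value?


Evaluate inner: (- 11 12) = -1
Evaluate root: (- -1 11) = -12
Result: -12


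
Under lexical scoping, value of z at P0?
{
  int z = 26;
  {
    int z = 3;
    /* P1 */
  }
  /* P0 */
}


z declared in the same block as P0
z = 26


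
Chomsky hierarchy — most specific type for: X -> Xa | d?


Left-linear: every RHS is a terminal or one nonterminal followed by a terminal
Classification: Type 3 (Regular)


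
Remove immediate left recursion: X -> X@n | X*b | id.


Left-recursive alternatives: X@n, X*b; non-recursive: id
Introduce X': X -> idX', X' -> @nX' | *bX' | ε


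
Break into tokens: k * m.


Scan left to right, longest-match per lexeme
Tokens: ID(k), OP(*), ID(m)


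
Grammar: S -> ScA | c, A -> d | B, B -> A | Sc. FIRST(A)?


Per alternative of A: FIRST(d) = {d}; FIRST(B) = {c, d}
FIRST(A) = {c, d}


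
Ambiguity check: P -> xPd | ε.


balanced x^n…d^n: each string has a unique parse
Unambiguous


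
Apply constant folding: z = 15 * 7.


15 * 7 = 105 at compile time
Optimized: z = 105


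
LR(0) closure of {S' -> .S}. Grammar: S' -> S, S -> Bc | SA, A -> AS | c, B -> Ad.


Start: S' -> .S
For each item with dot before a nonterminal B, add B -> .γ for every B-production
Closure: [S' -> .S, S -> .Bc, S -> .SA, B -> .Ad, A -> .AS, A -> .c]


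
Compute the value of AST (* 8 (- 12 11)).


Evaluate inner: (- 12 11) = 1
Evaluate root: (* 8 1) = 8
Result: 8


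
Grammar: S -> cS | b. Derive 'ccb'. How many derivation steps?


Derivation: S => cS => ccS => ccb
Steps: 3


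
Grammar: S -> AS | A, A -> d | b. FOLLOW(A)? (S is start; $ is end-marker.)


$ ∈ FOLLOW(S). For each A -> αBβ: add FIRST(β)\{ε} to FOLLOW(B); if β nullable, add FOLLOW(A).
FOLLOW(A) = {$, b, d}


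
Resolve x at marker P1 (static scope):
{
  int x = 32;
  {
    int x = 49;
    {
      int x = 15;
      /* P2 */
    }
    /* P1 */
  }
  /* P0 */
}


x declared in the same block as P1
x = 49


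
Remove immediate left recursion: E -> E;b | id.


Left-recursive alternatives: E;b; non-recursive: id
Introduce E': E -> idE', E' -> ;bE' | ε


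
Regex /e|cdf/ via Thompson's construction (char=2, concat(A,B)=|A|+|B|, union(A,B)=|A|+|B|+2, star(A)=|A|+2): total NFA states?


Syntax tree has 4 char leaf(s), 1 union(s), 0 star(s)
chars contribute 4×2 = 8; each union adds +2; each star adds +2
Total: 8 + 2 + 0 = 10 states


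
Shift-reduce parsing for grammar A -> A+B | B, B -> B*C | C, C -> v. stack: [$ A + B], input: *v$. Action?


'*' can extend B; shift to build B -> B*C
Action: shift


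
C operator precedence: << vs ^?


'<<' is shift (level 8); '^' is bitwise XOR (level 4)
Higher level binds tighter
'<<' has higher precedence than '^'


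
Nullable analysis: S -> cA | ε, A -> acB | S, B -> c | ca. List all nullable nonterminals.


A nonterminal is nullable iff some alternative derives ε (directly, or every symbol in it is nullable)
Nullable: {A, S}


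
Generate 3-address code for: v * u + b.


Break into single-operator statements:
t1 = v * u
t2 = t1 + b


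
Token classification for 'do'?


Pattern: reserved word
Type: KEYWORD


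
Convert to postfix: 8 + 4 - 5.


Left to right (same or higher precedence on left)
Postfix: 8 4 + 5 -


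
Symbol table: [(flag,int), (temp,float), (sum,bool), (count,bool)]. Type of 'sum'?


Lookup 'sum' → type bool


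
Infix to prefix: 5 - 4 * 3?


'*' binds tighter: tree is (- 5 (* 4 3))
Prefix: - 5 * 4 3


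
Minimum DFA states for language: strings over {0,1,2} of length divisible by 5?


Track length mod 5: states 0..4, accept at 0
Minimal DFA: 5 states


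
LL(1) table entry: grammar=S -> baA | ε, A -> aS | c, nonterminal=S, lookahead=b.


For [S, b]: 'b' ∈ FIRST(baA)
Entry: S -> baA


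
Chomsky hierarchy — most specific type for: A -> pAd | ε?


Single nonterminal LHS, but p^n d^n is not regular
Classification: Type 2 (Context-Free)


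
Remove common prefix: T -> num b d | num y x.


Common prefix: 'num'
Factored: T -> num T', T' -> b d | y x


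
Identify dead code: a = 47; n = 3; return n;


a is assigned but never read
Dead: 'a = 47'


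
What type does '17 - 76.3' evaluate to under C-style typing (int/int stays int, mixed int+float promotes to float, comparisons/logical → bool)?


Operand types: int - float
Rule: mixed int/float promotes to float; int/int stays int
Result type: float


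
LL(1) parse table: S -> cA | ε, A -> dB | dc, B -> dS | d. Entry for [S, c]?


For [S, c]: 'c' ∈ FIRST(cA)
Entry: S -> cA


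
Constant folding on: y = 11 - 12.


11 - 12 = -1 at compile time
Optimized: y = -1


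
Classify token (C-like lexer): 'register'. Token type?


Pattern: reserved word
Type: KEYWORD


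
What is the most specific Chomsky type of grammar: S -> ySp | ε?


Single nonterminal LHS, but y^n p^n is not regular
Classification: Type 2 (Context-Free)


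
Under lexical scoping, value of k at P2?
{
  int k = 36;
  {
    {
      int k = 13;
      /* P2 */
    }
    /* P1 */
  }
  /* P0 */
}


k declared in the same block as P2
k = 13


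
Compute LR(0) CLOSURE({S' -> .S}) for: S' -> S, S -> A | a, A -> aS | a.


Start: S' -> .S
For each item with dot before a nonterminal B, add B -> .γ for every B-production
Closure: [S' -> .S, S -> .A, S -> .a, A -> .aS, A -> .a]


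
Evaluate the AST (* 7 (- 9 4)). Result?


Evaluate inner: (- 9 4) = 5
Evaluate root: (* 7 5) = 35
Result: 35


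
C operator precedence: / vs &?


'/' is multiplicative (level 10); '&' is bitwise AND (level 5)
Higher level binds tighter
'/' has higher precedence than '&'


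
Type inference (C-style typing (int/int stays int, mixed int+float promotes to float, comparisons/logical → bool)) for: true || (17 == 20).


Operand types: bool || bool
Rule: logical operators take bool operands and yield bool
Result type: bool


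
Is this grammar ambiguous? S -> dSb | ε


balanced d^n…b^n: each string has a unique parse
Unambiguous


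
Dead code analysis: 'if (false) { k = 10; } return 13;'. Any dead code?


condition is constant false, so the whole block is unreachable
Dead: 'if (false) { k = 10; }'


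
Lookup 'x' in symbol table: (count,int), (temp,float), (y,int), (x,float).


Lookup 'x' → type float


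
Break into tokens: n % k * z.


Scan left to right, longest-match per lexeme
Tokens: ID(n), OP(%), ID(k), OP(*), ID(z)


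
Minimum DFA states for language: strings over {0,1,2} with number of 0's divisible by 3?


Track (count of 0) mod 3: states 0..2, accept at 0
Minimal DFA: 3 states


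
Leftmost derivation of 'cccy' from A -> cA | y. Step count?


Derivation: A => cA => ccA => cccA => cccy
Steps: 4


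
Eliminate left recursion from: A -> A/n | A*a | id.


Left-recursive alternatives: A/n, A*a; non-recursive: id
Introduce A': A -> idA', A' -> /nA' | *aA' | ε


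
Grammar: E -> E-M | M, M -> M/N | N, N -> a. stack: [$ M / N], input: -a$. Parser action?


handle 'M/N' on top
Action: reduce (M -> M/N)


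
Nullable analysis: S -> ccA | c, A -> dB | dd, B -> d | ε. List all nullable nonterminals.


A nonterminal is nullable iff some alternative derives ε (directly, or every symbol in it is nullable)
Nullable: {B}


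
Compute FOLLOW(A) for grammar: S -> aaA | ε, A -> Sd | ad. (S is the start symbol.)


$ ∈ FOLLOW(S). For each A -> αBβ: add FIRST(β)\{ε} to FOLLOW(B); if β nullable, add FOLLOW(A).
FOLLOW(A) = {$, d}


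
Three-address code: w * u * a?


Break into single-operator statements:
t1 = w * u
t2 = t1 * a


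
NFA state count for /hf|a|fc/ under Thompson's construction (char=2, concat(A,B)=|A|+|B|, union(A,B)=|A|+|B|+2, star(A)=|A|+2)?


Syntax tree has 5 char leaf(s), 2 union(s), 0 star(s)
chars contribute 5×2 = 10; each union adds +2; each star adds +2
Total: 10 + 4 + 0 = 14 states


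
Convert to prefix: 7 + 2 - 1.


left-to-right (same/higher precedence on left): tree is (- (+ 7 2) 1)
Prefix: - + 7 2 1


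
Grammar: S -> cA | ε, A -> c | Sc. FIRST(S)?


Per alternative of S: FIRST(cA) = {c}; FIRST(ε) = {ε}
FIRST(S) = {c, ε}


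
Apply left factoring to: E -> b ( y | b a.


Common prefix: 'b'
Factored: E -> b E', E' -> ( y | a


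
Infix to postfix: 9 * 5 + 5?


Left to right (same or higher precedence on left)
Postfix: 9 5 * 5 +


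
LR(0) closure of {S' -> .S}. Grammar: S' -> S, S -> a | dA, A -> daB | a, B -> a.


Start: S' -> .S
For each item with dot before a nonterminal B, add B -> .γ for every B-production
Closure: [S' -> .S, S -> .a, S -> .dA]


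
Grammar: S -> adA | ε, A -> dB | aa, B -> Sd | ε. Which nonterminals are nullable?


A nonterminal is nullable iff some alternative derives ε (directly, or every symbol in it is nullable)
Nullable: {B, S}


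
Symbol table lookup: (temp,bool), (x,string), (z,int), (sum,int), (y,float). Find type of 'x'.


Lookup 'x' → type string


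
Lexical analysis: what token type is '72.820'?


Pattern: digits with a decimal point
Type: FLOAT_LITERAL


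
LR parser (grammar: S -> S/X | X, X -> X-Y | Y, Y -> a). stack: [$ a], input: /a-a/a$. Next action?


'a' on top is the handle for Y -> a
Action: reduce (Y -> a)


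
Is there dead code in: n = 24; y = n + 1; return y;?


n is read by y's definition; y is returned
No dead code


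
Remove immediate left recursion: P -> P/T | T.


Left-recursive alternatives: P/T; non-recursive: T
Introduce P': P -> TP', P' -> /TP' | ε


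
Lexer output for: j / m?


Scan left to right, longest-match per lexeme
Tokens: ID(j), OP(/), ID(m)


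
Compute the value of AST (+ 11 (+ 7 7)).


Evaluate inner: (+ 7 7) = 14
Evaluate root: (+ 11 14) = 25
Result: 25


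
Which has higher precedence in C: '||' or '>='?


'>=' is relational (level 7); '||' is logical OR (level 1)
Higher level binds tighter
'>=' has higher precedence than '||'


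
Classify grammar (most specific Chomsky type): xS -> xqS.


LHS has context (more than one symbol) and |LHS| ≤ |RHS|
Classification: Type 1 (Context-Sensitive)


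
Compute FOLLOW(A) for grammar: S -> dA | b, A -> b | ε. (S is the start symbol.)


$ ∈ FOLLOW(S). For each A -> αBβ: add FIRST(β)\{ε} to FOLLOW(B); if β nullable, add FOLLOW(A).
FOLLOW(A) = {$}


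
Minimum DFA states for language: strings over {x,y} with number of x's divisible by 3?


Track (count of x) mod 3: states 0..2, accept at 0
Minimal DFA: 3 states


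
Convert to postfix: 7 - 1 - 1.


Left to right (same or higher precedence on left)
Postfix: 7 1 - 1 -


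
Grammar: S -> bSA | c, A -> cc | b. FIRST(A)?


Per alternative of A: FIRST(cc) = {c}; FIRST(b) = {b}
FIRST(A) = {b, c}


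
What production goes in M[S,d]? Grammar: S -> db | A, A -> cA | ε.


For [S, d]: 'd' ∈ FIRST(db)
Entry: S -> db


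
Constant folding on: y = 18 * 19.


18 * 19 = 342 at compile time
Optimized: y = 342


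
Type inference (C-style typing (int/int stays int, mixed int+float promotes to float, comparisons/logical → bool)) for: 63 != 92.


Operand types: int != int
Rule: comparison yields bool
Result type: bool


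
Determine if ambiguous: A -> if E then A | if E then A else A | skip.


dangling else: 'if E then if E then skip else skip' parses two ways
Ambiguous


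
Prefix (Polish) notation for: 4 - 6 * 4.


'*' binds tighter: tree is (- 4 (* 6 4))
Prefix: - 4 * 6 4


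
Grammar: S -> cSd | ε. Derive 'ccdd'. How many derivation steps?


Derivation: S => cSd => ccSdd => ccdd
Steps: 3


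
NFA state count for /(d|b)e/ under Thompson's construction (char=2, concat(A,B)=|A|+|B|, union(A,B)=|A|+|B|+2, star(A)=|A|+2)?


Syntax tree has 3 char leaf(s), 1 union(s), 0 star(s)
chars contribute 3×2 = 6; each union adds +2; each star adds +2
Total: 6 + 2 + 0 = 8 states


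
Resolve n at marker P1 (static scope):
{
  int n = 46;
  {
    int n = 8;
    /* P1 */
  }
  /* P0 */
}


n declared in the same block as P1
n = 8


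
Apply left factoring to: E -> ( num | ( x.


Common prefix: '('
Factored: E -> ( E', E' -> num | x


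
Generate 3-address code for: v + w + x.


Break into single-operator statements:
t1 = v + w
t2 = t1 + x


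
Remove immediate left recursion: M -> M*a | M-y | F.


Left-recursive alternatives: M*a, M-y; non-recursive: F
Introduce M': M -> FM', M' -> *aM' | -yM' | ε


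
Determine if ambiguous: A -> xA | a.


right-linear, alternatives start with distinct terminals 'x' vs 'a': unique leftmost derivation
Unambiguous


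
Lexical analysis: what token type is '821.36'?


Pattern: digits with a decimal point
Type: FLOAT_LITERAL


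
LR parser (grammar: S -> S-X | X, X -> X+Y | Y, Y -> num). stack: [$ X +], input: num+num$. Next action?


no handle; shift 'num'
Action: shift


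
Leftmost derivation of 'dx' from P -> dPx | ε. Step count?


Derivation: P => dPx => dx
Steps: 2


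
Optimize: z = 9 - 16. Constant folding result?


9 - 16 = -7 at compile time
Optimized: z = -7


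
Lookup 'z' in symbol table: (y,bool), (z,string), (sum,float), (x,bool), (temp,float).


Lookup 'z' → type string


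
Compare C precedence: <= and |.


'<=' is relational (level 7); '|' is bitwise OR (level 3)
Higher level binds tighter
'<=' has higher precedence than '|'


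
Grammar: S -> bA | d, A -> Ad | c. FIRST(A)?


Per alternative of A: FIRST(Ad) = {c}; FIRST(c) = {c}
FIRST(A) = {c}


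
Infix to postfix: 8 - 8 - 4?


Left to right (same or higher precedence on left)
Postfix: 8 8 - 4 -


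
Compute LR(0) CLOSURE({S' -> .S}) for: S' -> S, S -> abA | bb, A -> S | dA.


Start: S' -> .S
For each item with dot before a nonterminal B, add B -> .γ for every B-production
Closure: [S' -> .S, S -> .abA, S -> .bb]


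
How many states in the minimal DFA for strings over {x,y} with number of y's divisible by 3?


Track (count of y) mod 3: states 0..2, accept at 0
Minimal DFA: 3 states


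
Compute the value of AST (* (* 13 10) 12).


Evaluate inner: (* 13 10) = 130
Evaluate root: (* 130 12) = 1560
Result: 1560


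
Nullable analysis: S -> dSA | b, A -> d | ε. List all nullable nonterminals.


A nonterminal is nullable iff some alternative derives ε (directly, or every symbol in it is nullable)
Nullable: {A}


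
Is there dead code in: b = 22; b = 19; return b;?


first assignment to b is overwritten before any read
Dead: 'b = 22'


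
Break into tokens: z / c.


Scan left to right, longest-match per lexeme
Tokens: ID(z), OP(/), ID(c)


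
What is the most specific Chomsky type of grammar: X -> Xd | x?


Left-linear: every RHS is a terminal or one nonterminal followed by a terminal
Classification: Type 3 (Regular)


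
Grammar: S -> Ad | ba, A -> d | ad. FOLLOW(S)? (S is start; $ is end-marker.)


$ ∈ FOLLOW(S). For each A -> αBβ: add FIRST(β)\{ε} to FOLLOW(B); if β nullable, add FOLLOW(A).
FOLLOW(S) = {$}


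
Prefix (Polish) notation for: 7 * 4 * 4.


left-to-right (same/higher precedence on left): tree is (* (* 7 4) 4)
Prefix: * * 7 4 4


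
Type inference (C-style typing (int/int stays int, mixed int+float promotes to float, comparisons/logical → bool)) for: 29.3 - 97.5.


Operand types: float - float
Rule: mixed int/float promotes to float; int/int stays int
Result type: float


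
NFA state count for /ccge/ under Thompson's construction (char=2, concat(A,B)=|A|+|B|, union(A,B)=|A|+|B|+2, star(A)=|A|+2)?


Syntax tree has 4 char leaf(s), 0 union(s), 0 star(s)
chars contribute 4×2 = 8; each union adds +2; each star adds +2
Total: 8 + 0 + 0 = 8 states


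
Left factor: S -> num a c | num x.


Common prefix: 'num'
Factored: S -> num S', S' -> a c | x


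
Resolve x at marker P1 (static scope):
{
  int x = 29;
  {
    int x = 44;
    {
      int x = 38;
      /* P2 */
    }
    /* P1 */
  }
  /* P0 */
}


x declared in the same block as P1
x = 44


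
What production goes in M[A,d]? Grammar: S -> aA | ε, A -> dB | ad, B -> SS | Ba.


For [A, d]: 'd' ∈ FIRST(dB)
Entry: A -> dB


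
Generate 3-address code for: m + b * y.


Break into single-operator statements:
t1 = b * y
t2 = m + t1


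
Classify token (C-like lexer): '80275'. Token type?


Pattern: digits only
Type: INTEGER_LITERAL


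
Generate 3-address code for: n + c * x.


Break into single-operator statements:
t1 = c * x
t2 = n + t1


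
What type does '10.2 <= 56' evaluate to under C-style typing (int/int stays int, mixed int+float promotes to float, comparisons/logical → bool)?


Operand types: float <= int
Rule: comparison yields bool
Result type: bool


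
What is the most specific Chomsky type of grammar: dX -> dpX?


LHS has context (more than one symbol) and |LHS| ≤ |RHS|
Classification: Type 1 (Context-Sensitive)


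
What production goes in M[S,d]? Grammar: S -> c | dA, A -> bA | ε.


For [S, d]: 'd' ∈ FIRST(dA)
Entry: S -> dA


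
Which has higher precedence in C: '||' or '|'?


'|' is bitwise OR (level 3); '||' is logical OR (level 1)
Higher level binds tighter
'|' has higher precedence than '||'


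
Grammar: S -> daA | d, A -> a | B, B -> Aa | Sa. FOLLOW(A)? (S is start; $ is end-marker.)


$ ∈ FOLLOW(S). For each A -> αBβ: add FIRST(β)\{ε} to FOLLOW(B); if β nullable, add FOLLOW(A).
FOLLOW(A) = {$, a}


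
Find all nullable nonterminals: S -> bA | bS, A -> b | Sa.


A nonterminal is nullable iff some alternative derives ε (directly, or every symbol in it is nullable)
Nullable: {}


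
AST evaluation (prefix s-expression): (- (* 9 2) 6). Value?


Evaluate inner: (* 9 2) = 18
Evaluate root: (- 18 6) = 12
Result: 12


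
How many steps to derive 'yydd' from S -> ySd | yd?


Derivation: S => ySd => yydd
Steps: 2


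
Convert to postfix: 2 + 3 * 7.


* has higher precedence, evaluate 3*7 first
Postfix: 2 3 7 * +


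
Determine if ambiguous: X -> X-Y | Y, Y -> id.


precedence layered via separate nonterminal Y: deterministic
Unambiguous


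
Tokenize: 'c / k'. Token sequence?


Scan left to right, longest-match per lexeme
Tokens: ID(c), OP(/), ID(k)


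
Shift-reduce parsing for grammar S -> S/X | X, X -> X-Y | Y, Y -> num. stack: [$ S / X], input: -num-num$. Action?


'-' can extend X; shift to build X -> X-Y
Action: shift


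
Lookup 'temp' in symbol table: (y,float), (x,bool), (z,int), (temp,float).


Lookup 'temp' → type float


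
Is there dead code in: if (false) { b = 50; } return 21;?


condition is constant false, so the whole block is unreachable
Dead: 'if (false) { b = 50; }'


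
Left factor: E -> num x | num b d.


Common prefix: 'num'
Factored: E -> num E', E' -> x | b d


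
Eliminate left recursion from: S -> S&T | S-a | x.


Left-recursive alternatives: S&T, S-a; non-recursive: x
Introduce S': S -> xS', S' -> &TS' | -aS' | ε


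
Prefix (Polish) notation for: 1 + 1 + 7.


left-to-right (same/higher precedence on left): tree is (+ (+ 1 1) 7)
Prefix: + + 1 1 7


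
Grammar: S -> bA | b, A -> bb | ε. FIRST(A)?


Per alternative of A: FIRST(bb) = {b}; FIRST(ε) = {ε}
FIRST(A) = {b, ε}


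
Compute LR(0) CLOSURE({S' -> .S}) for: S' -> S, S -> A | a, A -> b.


Start: S' -> .S
For each item with dot before a nonterminal B, add B -> .γ for every B-production
Closure: [S' -> .S, S -> .A, S -> .a, A -> .b]


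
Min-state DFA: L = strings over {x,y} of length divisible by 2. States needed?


Track length mod 2: states 0..1, accept at 0
Minimal DFA: 2 states


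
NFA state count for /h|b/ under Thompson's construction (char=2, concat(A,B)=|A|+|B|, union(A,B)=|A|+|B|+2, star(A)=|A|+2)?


Syntax tree has 2 char leaf(s), 1 union(s), 0 star(s)
chars contribute 2×2 = 4; each union adds +2; each star adds +2
Total: 4 + 2 + 0 = 6 states


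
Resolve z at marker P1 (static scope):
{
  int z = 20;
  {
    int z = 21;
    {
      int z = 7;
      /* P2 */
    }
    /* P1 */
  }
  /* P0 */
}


z declared in the same block as P1
z = 21


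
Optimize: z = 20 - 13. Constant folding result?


20 - 13 = 7 at compile time
Optimized: z = 7


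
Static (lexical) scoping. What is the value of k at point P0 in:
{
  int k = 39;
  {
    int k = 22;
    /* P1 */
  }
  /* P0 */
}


k declared in the same block as P0
k = 39


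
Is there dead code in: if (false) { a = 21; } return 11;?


condition is constant false, so the whole block is unreachable
Dead: 'if (false) { a = 21; }'


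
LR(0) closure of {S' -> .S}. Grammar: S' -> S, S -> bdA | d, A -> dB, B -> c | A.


Start: S' -> .S
For each item with dot before a nonterminal B, add B -> .γ for every B-production
Closure: [S' -> .S, S -> .bdA, S -> .d]


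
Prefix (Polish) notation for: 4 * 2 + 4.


left-to-right (same/higher precedence on left): tree is (+ (* 4 2) 4)
Prefix: + * 4 2 4


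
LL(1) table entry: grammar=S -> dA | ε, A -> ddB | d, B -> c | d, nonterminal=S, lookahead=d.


For [S, d]: 'd' ∈ FIRST(dA)
Entry: S -> dA


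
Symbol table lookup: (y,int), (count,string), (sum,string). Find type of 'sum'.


Lookup 'sum' → type string


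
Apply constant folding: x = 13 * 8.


13 * 8 = 104 at compile time
Optimized: x = 104


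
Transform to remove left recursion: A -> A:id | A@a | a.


Left-recursive alternatives: A:id, A@a; non-recursive: a
Introduce A': A -> aA', A' -> :idA' | @aA' | ε


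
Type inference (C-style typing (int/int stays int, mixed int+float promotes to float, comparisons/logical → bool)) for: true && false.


Operand types: bool && bool
Rule: logical operators take bool operands and yield bool
Result type: bool


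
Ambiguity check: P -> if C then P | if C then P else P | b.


dangling else: 'if C then if C then b else b' parses two ways
Ambiguous


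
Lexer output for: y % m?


Scan left to right, longest-match per lexeme
Tokens: ID(y), OP(%), ID(m)


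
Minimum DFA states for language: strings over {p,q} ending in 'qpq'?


Track the longest suffix of input matching a prefix of 'qpq': 4 classes (prefixes of length 0..3)
Minimal DFA: 4 states


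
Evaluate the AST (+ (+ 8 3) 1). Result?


Evaluate inner: (+ 8 3) = 11
Evaluate root: (+ 11 1) = 12
Result: 12


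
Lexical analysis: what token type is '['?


Pattern: delimiter/punctuation
Type: PUNCTUATION


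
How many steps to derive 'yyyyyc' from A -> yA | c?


Derivation: A => yA => yyA => yyyA => yyyyA => yyyyyA => yyyyyc
Steps: 6


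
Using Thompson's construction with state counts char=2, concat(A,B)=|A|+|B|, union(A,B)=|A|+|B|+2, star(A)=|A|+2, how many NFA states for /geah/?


Syntax tree has 4 char leaf(s), 0 union(s), 0 star(s)
chars contribute 4×2 = 8; each union adds +2; each star adds +2
Total: 8 + 0 + 0 = 8 states


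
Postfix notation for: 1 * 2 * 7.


Left to right (same or higher precedence on left)
Postfix: 1 2 * 7 *


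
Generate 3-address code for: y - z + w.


Break into single-operator statements:
t1 = y - z
t2 = t1 + w


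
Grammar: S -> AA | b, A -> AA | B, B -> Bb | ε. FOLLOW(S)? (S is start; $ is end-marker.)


$ ∈ FOLLOW(S). For each A -> αBβ: add FIRST(β)\{ε} to FOLLOW(B); if β nullable, add FOLLOW(A).
FOLLOW(S) = {$}


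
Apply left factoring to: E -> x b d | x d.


Common prefix: 'x'
Factored: E -> x E', E' -> b d | d


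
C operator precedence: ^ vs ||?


'^' is bitwise XOR (level 4); '||' is logical OR (level 1)
Higher level binds tighter
'^' has higher precedence than '||'


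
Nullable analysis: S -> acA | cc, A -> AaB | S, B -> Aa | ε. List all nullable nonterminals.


A nonterminal is nullable iff some alternative derives ε (directly, or every symbol in it is nullable)
Nullable: {B}


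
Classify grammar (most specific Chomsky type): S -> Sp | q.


Left-linear: every RHS is a terminal or one nonterminal followed by a terminal
Classification: Type 3 (Regular)


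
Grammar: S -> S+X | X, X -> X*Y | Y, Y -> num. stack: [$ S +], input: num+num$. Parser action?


no handle ('S+' is not any RHS); shift 'num'
Action: shift


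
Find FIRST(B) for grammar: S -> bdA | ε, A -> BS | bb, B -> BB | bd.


Per alternative of B: FIRST(BB) = {b}; FIRST(bd) = {b}
FIRST(B) = {b}


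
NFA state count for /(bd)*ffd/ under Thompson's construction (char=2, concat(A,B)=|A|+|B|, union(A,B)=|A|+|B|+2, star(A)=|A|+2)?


Syntax tree has 5 char leaf(s), 0 union(s), 1 star(s)
chars contribute 5×2 = 10; each union adds +2; each star adds +2
Total: 10 + 0 + 2 = 12 states


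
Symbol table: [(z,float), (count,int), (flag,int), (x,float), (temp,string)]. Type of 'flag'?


Lookup 'flag' → type int


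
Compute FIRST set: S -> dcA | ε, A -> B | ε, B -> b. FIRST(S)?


Per alternative of S: FIRST(dcA) = {d}; FIRST(ε) = {ε}
FIRST(S) = {d, ε}


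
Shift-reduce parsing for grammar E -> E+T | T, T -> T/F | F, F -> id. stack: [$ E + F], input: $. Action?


'F' (not preceded by T/) is the handle for T -> F
Action: reduce (T -> F)


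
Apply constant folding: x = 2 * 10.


2 * 10 = 20 at compile time
Optimized: x = 20


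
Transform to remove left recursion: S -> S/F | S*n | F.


Left-recursive alternatives: S/F, S*n; non-recursive: F
Introduce S': S -> FS', S' -> /FS' | *nS' | ε


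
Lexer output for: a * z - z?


Scan left to right, longest-match per lexeme
Tokens: ID(a), OP(*), ID(z), OP(-), ID(z)


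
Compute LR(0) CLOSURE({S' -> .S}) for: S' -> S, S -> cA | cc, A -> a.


Start: S' -> .S
For each item with dot before a nonterminal B, add B -> .γ for every B-production
Closure: [S' -> .S, S -> .cA, S -> .cc]


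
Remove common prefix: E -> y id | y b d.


Common prefix: 'y'
Factored: E -> y E', E' -> id | b d


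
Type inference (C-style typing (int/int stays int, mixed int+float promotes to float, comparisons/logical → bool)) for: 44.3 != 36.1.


Operand types: float != float
Rule: comparison yields bool
Result type: bool


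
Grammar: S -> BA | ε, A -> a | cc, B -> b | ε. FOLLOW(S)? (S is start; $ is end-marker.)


$ ∈ FOLLOW(S). For each A -> αBβ: add FIRST(β)\{ε} to FOLLOW(B); if β nullable, add FOLLOW(A).
FOLLOW(S) = {$}


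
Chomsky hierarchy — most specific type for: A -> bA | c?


Right-linear: every RHS is a terminal or a terminal followed by one nonterminal
Classification: Type 3 (Regular)


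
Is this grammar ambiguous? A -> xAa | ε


balanced x^n…a^n: each string has a unique parse
Unambiguous


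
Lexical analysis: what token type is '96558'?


Pattern: digits only
Type: INTEGER_LITERAL


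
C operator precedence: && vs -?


'-' is additive (level 9); '&&' is logical AND (level 2)
Higher level binds tighter
'-' has higher precedence than '&&'


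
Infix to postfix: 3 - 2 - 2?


Left to right (same or higher precedence on left)
Postfix: 3 2 - 2 -


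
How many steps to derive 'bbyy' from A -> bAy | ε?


Derivation: A => bAy => bbAyy => bbyy
Steps: 3


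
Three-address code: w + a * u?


Break into single-operator statements:
t1 = a * u
t2 = w + t1


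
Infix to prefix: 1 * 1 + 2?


left-to-right (same/higher precedence on left): tree is (+ (* 1 1) 2)
Prefix: + * 1 1 2


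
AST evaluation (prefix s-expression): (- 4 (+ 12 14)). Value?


Evaluate inner: (+ 12 14) = 26
Evaluate root: (- 4 26) = -22
Result: -22


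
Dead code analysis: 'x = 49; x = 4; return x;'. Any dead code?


first assignment to x is overwritten before any read
Dead: 'x = 49'


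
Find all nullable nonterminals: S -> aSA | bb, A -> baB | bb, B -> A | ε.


A nonterminal is nullable iff some alternative derives ε (directly, or every symbol in it is nullable)
Nullable: {B}


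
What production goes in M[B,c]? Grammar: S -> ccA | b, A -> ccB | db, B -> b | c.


For [B, c]: 'c' ∈ FIRST(c)
Entry: B -> c


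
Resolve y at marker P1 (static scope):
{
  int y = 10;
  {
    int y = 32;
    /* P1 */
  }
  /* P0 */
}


y declared in the same block as P1
y = 32


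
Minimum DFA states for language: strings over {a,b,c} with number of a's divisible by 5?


Track (count of a) mod 5: states 0..4, accept at 0
Minimal DFA: 5 states


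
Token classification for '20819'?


Pattern: digits only
Type: INTEGER_LITERAL


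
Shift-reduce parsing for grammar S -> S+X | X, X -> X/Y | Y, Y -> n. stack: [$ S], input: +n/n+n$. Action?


shift '+' to continue S -> S+X
Action: shift


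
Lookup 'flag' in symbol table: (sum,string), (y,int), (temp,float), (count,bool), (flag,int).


Lookup 'flag' → type int


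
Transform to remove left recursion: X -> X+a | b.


Left-recursive alternatives: X+a; non-recursive: b
Introduce X': X -> bX', X' -> +aX' | ε


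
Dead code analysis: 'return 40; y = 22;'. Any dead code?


statement follows a return and is unreachable
Dead: 'y = 22'


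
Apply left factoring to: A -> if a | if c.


Common prefix: 'if'
Factored: A -> if A', A' -> a | c


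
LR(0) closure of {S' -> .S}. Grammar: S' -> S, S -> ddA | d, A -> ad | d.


Start: S' -> .S
For each item with dot before a nonterminal B, add B -> .γ for every B-production
Closure: [S' -> .S, S -> .ddA, S -> .d]


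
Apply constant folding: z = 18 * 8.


18 * 8 = 144 at compile time
Optimized: z = 144


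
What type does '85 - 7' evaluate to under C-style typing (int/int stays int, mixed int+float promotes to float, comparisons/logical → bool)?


Operand types: int - int
Rule: mixed int/float promotes to float; int/int stays int
Result type: int
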